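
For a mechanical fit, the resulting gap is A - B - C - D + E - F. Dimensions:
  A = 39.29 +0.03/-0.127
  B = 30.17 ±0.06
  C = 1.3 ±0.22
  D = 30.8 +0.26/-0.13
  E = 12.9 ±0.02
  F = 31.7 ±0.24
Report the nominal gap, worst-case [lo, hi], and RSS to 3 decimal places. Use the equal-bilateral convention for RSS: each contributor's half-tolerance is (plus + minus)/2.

nominal=-41.780 wc=[-42.707,-41.080] rss=0.393

Stack each dimension's contribution:
  +A: nom +39.290 → Σnom=39.290; wc +0.030/-0.127 → slack +0.030/-0.127; half-tol=0.079, Σhalf²=0.006162
  -B: nom -30.170 → Σnom=9.120; wc +0.060/-0.060 → slack +0.090/-0.187; half-tol=0.060, Σhalf²=0.009762
  -C: nom -1.300 → Σnom=7.820; wc +0.220/-0.220 → slack +0.310/-0.407; half-tol=0.220, Σhalf²=0.058162
  -D: nom -30.800 → Σnom=-22.980; wc +0.130/-0.260 → slack +0.440/-0.667; half-tol=0.195, Σhalf²=0.096187
  +E: nom +12.900 → Σnom=-10.080; wc +0.020/-0.020 → slack +0.460/-0.687; half-tol=0.020, Σhalf²=0.096587
  -F: nom -31.700 → Σnom=-41.780; wc +0.240/-0.240 → slack +0.700/-0.927; half-tol=0.240, Σhalf²=0.154187
Nominal = -41.780. Worst-case = [-41.780 - 0.927, -41.780 + 0.700] = [-42.707, -41.080]. RSS = √0.154187 = 0.393.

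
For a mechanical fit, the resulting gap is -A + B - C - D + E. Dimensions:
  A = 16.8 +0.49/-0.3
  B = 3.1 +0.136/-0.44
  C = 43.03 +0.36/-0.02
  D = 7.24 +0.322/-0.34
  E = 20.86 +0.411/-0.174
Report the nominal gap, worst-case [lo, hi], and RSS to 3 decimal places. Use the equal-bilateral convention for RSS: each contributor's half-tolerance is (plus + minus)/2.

nominal=-43.110 wc=[-44.896,-41.903] rss=0.686

Stack each dimension's contribution:
  -A: nom -16.800 → Σnom=-16.800; wc +0.300/-0.490 → slack +0.300/-0.490; half-tol=0.395, Σhalf²=0.156025
  +B: nom +3.100 → Σnom=-13.700; wc +0.136/-0.440 → slack +0.436/-0.930; half-tol=0.288, Σhalf²=0.238969
  -C: nom -43.030 → Σnom=-56.730; wc +0.020/-0.360 → slack +0.456/-1.290; half-tol=0.190, Σhalf²=0.275069
  -D: nom -7.240 → Σnom=-63.970; wc +0.340/-0.322 → slack +0.796/-1.612; half-tol=0.331, Σhalf²=0.384630
  +E: nom +20.860 → Σnom=-43.110; wc +0.411/-0.174 → slack +1.207/-1.786; half-tol=0.292, Σhalf²=0.470186
Nominal = -43.110. Worst-case = [-43.110 - 1.786, -43.110 + 1.207] = [-44.896, -41.903]. RSS = √0.470186 = 0.686.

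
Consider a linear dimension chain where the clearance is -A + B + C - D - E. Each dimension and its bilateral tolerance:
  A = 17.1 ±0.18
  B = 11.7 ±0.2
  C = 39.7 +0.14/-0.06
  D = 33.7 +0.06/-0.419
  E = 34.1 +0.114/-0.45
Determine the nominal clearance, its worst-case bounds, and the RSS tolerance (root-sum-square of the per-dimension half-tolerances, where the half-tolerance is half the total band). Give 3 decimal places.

nominal=-33.500 wc=[-34.114,-32.111] rss=0.468

Stack each dimension's contribution:
  -A: nom -17.100 → Σnom=-17.100; wc +0.180/-0.180 → slack +0.180/-0.180; half-tol=0.180, Σhalf²=0.032400
  +B: nom +11.700 → Σnom=-5.400; wc +0.200/-0.200 → slack +0.380/-0.380; half-tol=0.200, Σhalf²=0.072400
  +C: nom +39.700 → Σnom=34.300; wc +0.140/-0.060 → slack +0.520/-0.440; half-tol=0.100, Σhalf²=0.082400
  -D: nom -33.700 → Σnom=0.600; wc +0.419/-0.060 → slack +0.939/-0.500; half-tol=0.239, Σhalf²=0.139760
  -E: nom -34.100 → Σnom=-33.500; wc +0.450/-0.114 → slack +1.389/-0.614; half-tol=0.282, Σhalf²=0.219284
Nominal = -33.500. Worst-case = [-33.500 - 0.614, -33.500 + 1.389] = [-34.114, -32.111]. RSS = √0.219284 = 0.468.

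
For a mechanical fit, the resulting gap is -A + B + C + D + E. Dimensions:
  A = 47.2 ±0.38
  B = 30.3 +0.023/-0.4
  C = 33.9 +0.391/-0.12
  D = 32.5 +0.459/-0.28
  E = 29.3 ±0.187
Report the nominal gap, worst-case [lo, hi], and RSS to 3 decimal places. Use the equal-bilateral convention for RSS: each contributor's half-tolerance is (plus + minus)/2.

nominal=78.800 wc=[77.433,80.240] rss=0.653

Stack each dimension's contribution:
  -A: nom -47.200 → Σnom=-47.200; wc +0.380/-0.380 → slack +0.380/-0.380; half-tol=0.380, Σhalf²=0.144400
  +B: nom +30.300 → Σnom=-16.900; wc +0.023/-0.400 → slack +0.403/-0.780; half-tol=0.212, Σhalf²=0.189132
  +C: nom +33.900 → Σnom=17.000; wc +0.391/-0.120 → slack +0.794/-0.900; half-tol=0.256, Σhalf²=0.254412
  +D: nom +32.500 → Σnom=49.500; wc +0.459/-0.280 → slack +1.253/-1.180; half-tol=0.370, Σhalf²=0.390943
  +E: nom +29.300 → Σnom=78.800; wc +0.187/-0.187 → slack +1.440/-1.367; half-tol=0.187, Σhalf²=0.425912
Nominal = 78.800. Worst-case = [78.800 - 1.367, 78.800 + 1.440] = [77.433, 80.240]. RSS = √0.425912 = 0.653.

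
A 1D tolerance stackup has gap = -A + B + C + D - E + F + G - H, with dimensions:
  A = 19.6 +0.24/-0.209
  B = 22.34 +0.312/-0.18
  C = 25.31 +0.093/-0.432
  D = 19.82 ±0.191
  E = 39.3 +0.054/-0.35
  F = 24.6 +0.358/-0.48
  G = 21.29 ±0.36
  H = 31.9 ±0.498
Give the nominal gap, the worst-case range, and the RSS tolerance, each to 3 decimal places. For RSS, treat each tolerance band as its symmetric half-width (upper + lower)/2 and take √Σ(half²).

Stack each dimension's contribution:
  -A: nom -19.600 → Σnom=-19.600; wc +0.209/-0.240 → slack +0.209/-0.240; half-tol=0.224, Σhalf²=0.050400
  +B: nom +22.340 → Σnom=2.740; wc +0.312/-0.180 → slack +0.521/-0.420; half-tol=0.246, Σhalf²=0.110916
  +C: nom +25.310 → Σnom=28.050; wc +0.093/-0.432 → slack +0.614/-0.852; half-tol=0.263, Σhalf²=0.179822
  +D: nom +19.820 → Σnom=47.870; wc +0.191/-0.191 → slack +0.805/-1.043; half-tol=0.191, Σhalf²=0.216303
  -E: nom -39.300 → Σnom=8.570; wc +0.350/-0.054 → slack +1.155/-1.097; half-tol=0.202, Σhalf²=0.257107
  +F: nom +24.600 → Σnom=33.170; wc +0.358/-0.480 → slack +1.513/-1.577; half-tol=0.419, Σhalf²=0.432669
  +G: nom +21.290 → Σnom=54.460; wc +0.360/-0.360 → slack +1.873/-1.937; half-tol=0.360, Σhalf²=0.562269
  -H: nom -31.900 → Σnom=22.560; wc +0.498/-0.498 → slack +2.371/-2.435; half-tol=0.498, Σhalf²=0.810273
Nominal = 22.560. Worst-case = [22.560 - 2.435, 22.560 + 2.371] = [20.125, 24.931]. RSS = √0.810273 = 0.900.

nominal=22.560 wc=[20.125,24.931] rss=0.900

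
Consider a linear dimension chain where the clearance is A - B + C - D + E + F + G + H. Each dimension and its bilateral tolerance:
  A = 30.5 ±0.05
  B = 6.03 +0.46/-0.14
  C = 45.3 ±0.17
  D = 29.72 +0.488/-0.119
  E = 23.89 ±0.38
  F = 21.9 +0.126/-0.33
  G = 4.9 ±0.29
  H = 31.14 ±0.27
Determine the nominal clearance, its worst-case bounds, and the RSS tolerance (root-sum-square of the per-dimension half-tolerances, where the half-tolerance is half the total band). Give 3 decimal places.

Stack each dimension's contribution:
  +A: nom +30.500 → Σnom=30.500; wc +0.050/-0.050 → slack +0.050/-0.050; half-tol=0.050, Σhalf²=0.002500
  -B: nom -6.030 → Σnom=24.470; wc +0.140/-0.460 → slack +0.190/-0.510; half-tol=0.300, Σhalf²=0.092500
  +C: nom +45.300 → Σnom=69.770; wc +0.170/-0.170 → slack +0.360/-0.680; half-tol=0.170, Σhalf²=0.121400
  -D: nom -29.720 → Σnom=40.050; wc +0.119/-0.488 → slack +0.479/-1.168; half-tol=0.303, Σhalf²=0.213512
  +E: nom +23.890 → Σnom=63.940; wc +0.380/-0.380 → slack +0.859/-1.548; half-tol=0.380, Σhalf²=0.357912
  +F: nom +21.900 → Σnom=85.840; wc +0.126/-0.330 → slack +0.985/-1.878; half-tol=0.228, Σhalf²=0.409896
  +G: nom +4.900 → Σnom=90.740; wc +0.290/-0.290 → slack +1.275/-2.168; half-tol=0.290, Σhalf²=0.493996
  +H: nom +31.140 → Σnom=121.880; wc +0.270/-0.270 → slack +1.545/-2.438; half-tol=0.270, Σhalf²=0.566896
Nominal = 121.880. Worst-case = [121.880 - 2.438, 121.880 + 1.545] = [119.442, 123.425]. RSS = √0.566896 = 0.753.

nominal=121.880 wc=[119.442,123.425] rss=0.753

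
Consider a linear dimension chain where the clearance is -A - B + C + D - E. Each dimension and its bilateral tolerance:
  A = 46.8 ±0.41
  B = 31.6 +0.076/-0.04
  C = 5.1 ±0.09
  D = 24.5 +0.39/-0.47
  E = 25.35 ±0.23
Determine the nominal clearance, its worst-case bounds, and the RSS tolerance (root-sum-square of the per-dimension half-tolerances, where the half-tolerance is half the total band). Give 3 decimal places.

Stack each dimension's contribution:
  -A: nom -46.800 → Σnom=-46.800; wc +0.410/-0.410 → slack +0.410/-0.410; half-tol=0.410, Σhalf²=0.168100
  -B: nom -31.600 → Σnom=-78.400; wc +0.040/-0.076 → slack +0.450/-0.486; half-tol=0.058, Σhalf²=0.171464
  +C: nom +5.100 → Σnom=-73.300; wc +0.090/-0.090 → slack +0.540/-0.576; half-tol=0.090, Σhalf²=0.179564
  +D: nom +24.500 → Σnom=-48.800; wc +0.390/-0.470 → slack +0.930/-1.046; half-tol=0.430, Σhalf²=0.364464
  -E: nom -25.350 → Σnom=-74.150; wc +0.230/-0.230 → slack +1.160/-1.276; half-tol=0.230, Σhalf²=0.417364
Nominal = -74.150. Worst-case = [-74.150 - 1.276, -74.150 + 1.160] = [-75.426, -72.990]. RSS = √0.417364 = 0.646.

nominal=-74.150 wc=[-75.426,-72.990] rss=0.646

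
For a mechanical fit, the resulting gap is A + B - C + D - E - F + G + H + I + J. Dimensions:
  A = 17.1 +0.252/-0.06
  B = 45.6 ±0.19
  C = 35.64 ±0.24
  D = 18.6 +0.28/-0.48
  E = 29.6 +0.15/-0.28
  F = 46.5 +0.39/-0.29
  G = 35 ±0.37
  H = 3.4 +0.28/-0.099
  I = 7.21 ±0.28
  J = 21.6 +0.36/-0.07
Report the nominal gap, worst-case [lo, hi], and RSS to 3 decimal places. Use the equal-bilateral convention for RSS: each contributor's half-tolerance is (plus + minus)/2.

Stack each dimension's contribution:
  +A: nom +17.100 → Σnom=17.100; wc +0.252/-0.060 → slack +0.252/-0.060; half-tol=0.156, Σhalf²=0.024336
  +B: nom +45.600 → Σnom=62.700; wc +0.190/-0.190 → slack +0.442/-0.250; half-tol=0.190, Σhalf²=0.060436
  -C: nom -35.640 → Σnom=27.060; wc +0.240/-0.240 → slack +0.682/-0.490; half-tol=0.240, Σhalf²=0.118036
  +D: nom +18.600 → Σnom=45.660; wc +0.280/-0.480 → slack +0.962/-0.970; half-tol=0.380, Σhalf²=0.262436
  -E: nom -29.600 → Σnom=16.060; wc +0.280/-0.150 → slack +1.242/-1.120; half-tol=0.215, Σhalf²=0.308661
  -F: nom -46.500 → Σnom=-30.440; wc +0.290/-0.390 → slack +1.532/-1.510; half-tol=0.340, Σhalf²=0.424261
  +G: nom +35.000 → Σnom=4.560; wc +0.370/-0.370 → slack +1.902/-1.880; half-tol=0.370, Σhalf²=0.561161
  +H: nom +3.400 → Σnom=7.960; wc +0.280/-0.099 → slack +2.182/-1.979; half-tol=0.190, Σhalf²=0.597071
  +I: nom +7.210 → Σnom=15.170; wc +0.280/-0.280 → slack +2.462/-2.259; half-tol=0.280, Σhalf²=0.675471
  +J: nom +21.600 → Σnom=36.770; wc +0.360/-0.070 → slack +2.822/-2.329; half-tol=0.215, Σhalf²=0.721696
Nominal = 36.770. Worst-case = [36.770 - 2.329, 36.770 + 2.822] = [34.441, 39.592]. RSS = √0.721696 = 0.850.

nominal=36.770 wc=[34.441,39.592] rss=0.850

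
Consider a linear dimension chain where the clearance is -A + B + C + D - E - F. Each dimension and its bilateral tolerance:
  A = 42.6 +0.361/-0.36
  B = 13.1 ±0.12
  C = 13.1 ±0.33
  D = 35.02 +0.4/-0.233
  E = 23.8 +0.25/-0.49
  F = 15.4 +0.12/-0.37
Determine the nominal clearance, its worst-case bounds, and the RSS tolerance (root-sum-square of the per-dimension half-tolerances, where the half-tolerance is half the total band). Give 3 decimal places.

nominal=-20.580 wc=[-21.994,-18.510] rss=0.742

Stack each dimension's contribution:
  -A: nom -42.600 → Σnom=-42.600; wc +0.360/-0.361 → slack +0.360/-0.361; half-tol=0.360, Σhalf²=0.129960
  +B: nom +13.100 → Σnom=-29.500; wc +0.120/-0.120 → slack +0.480/-0.481; half-tol=0.120, Σhalf²=0.144360
  +C: nom +13.100 → Σnom=-16.400; wc +0.330/-0.330 → slack +0.810/-0.811; half-tol=0.330, Σhalf²=0.253260
  +D: nom +35.020 → Σnom=18.620; wc +0.400/-0.233 → slack +1.210/-1.044; half-tol=0.317, Σhalf²=0.353433
  -E: nom -23.800 → Σnom=-5.180; wc +0.490/-0.250 → slack +1.700/-1.294; half-tol=0.370, Σhalf²=0.490333
  -F: nom -15.400 → Σnom=-20.580; wc +0.370/-0.120 → slack +2.070/-1.414; half-tol=0.245, Σhalf²=0.550358
Nominal = -20.580. Worst-case = [-20.580 - 1.414, -20.580 + 2.070] = [-21.994, -18.510]. RSS = √0.550358 = 0.742.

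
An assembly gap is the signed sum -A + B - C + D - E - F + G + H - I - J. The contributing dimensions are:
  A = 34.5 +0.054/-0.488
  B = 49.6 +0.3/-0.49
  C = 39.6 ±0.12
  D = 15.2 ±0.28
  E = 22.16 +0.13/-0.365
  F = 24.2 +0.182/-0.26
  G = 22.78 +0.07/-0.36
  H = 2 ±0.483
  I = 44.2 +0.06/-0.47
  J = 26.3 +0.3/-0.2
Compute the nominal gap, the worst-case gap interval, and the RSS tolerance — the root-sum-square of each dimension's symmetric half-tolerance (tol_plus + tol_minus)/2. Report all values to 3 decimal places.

nominal=-101.380 wc=[-103.839,-98.344] rss=0.919

Stack each dimension's contribution:
  -A: nom -34.500 → Σnom=-34.500; wc +0.488/-0.054 → slack +0.488/-0.054; half-tol=0.271, Σhalf²=0.073441
  +B: nom +49.600 → Σnom=15.100; wc +0.300/-0.490 → slack +0.788/-0.544; half-tol=0.395, Σhalf²=0.229466
  -C: nom -39.600 → Σnom=-24.500; wc +0.120/-0.120 → slack +0.908/-0.664; half-tol=0.120, Σhalf²=0.243866
  +D: nom +15.200 → Σnom=-9.300; wc +0.280/-0.280 → slack +1.188/-0.944; half-tol=0.280, Σhalf²=0.322266
  -E: nom -22.160 → Σnom=-31.460; wc +0.365/-0.130 → slack +1.553/-1.074; half-tol=0.247, Σhalf²=0.383522
  -F: nom -24.200 → Σnom=-55.660; wc +0.260/-0.182 → slack +1.813/-1.256; half-tol=0.221, Σhalf²=0.432363
  +G: nom +22.780 → Σnom=-32.880; wc +0.070/-0.360 → slack +1.883/-1.616; half-tol=0.215, Σhalf²=0.478588
  +H: nom +2.000 → Σnom=-30.880; wc +0.483/-0.483 → slack +2.366/-2.099; half-tol=0.483, Σhalf²=0.711877
  -I: nom -44.200 → Σnom=-75.080; wc +0.470/-0.060 → slack +2.836/-2.159; half-tol=0.265, Σhalf²=0.782102
  -J: nom -26.300 → Σnom=-101.380; wc +0.200/-0.300 → slack +3.036/-2.459; half-tol=0.250, Σhalf²=0.844602
Nominal = -101.380. Worst-case = [-101.380 - 2.459, -101.380 + 3.036] = [-103.839, -98.344]. RSS = √0.844602 = 0.919.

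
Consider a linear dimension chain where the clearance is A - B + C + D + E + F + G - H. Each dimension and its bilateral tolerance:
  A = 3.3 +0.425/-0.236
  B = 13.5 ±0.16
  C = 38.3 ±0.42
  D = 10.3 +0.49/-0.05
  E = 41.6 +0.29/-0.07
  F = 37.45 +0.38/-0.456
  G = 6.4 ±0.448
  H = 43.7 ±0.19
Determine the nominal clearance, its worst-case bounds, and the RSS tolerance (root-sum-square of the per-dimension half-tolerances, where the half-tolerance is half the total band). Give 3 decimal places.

Stack each dimension's contribution:
  +A: nom +3.300 → Σnom=3.300; wc +0.425/-0.236 → slack +0.425/-0.236; half-tol=0.331, Σhalf²=0.109230
  -B: nom -13.500 → Σnom=-10.200; wc +0.160/-0.160 → slack +0.585/-0.396; half-tol=0.160, Σhalf²=0.134830
  +C: nom +38.300 → Σnom=28.100; wc +0.420/-0.420 → slack +1.005/-0.816; half-tol=0.420, Σhalf²=0.311230
  +D: nom +10.300 → Σnom=38.400; wc +0.490/-0.050 → slack +1.495/-0.866; half-tol=0.270, Σhalf²=0.384130
  +E: nom +41.600 → Σnom=80.000; wc +0.290/-0.070 → slack +1.785/-0.936; half-tol=0.180, Σhalf²=0.416530
  +F: nom +37.450 → Σnom=117.450; wc +0.380/-0.456 → slack +2.165/-1.392; half-tol=0.418, Σhalf²=0.591254
  +G: nom +6.400 → Σnom=123.850; wc +0.448/-0.448 → slack +2.613/-1.840; half-tol=0.448, Σhalf²=0.791958
  -H: nom -43.700 → Σnom=80.150; wc +0.190/-0.190 → slack +2.803/-2.030; half-tol=0.190, Σhalf²=0.828058
Nominal = 80.150. Worst-case = [80.150 - 2.030, 80.150 + 2.803] = [78.120, 82.953]. RSS = √0.828058 = 0.910.

nominal=80.150 wc=[78.120,82.953] rss=0.910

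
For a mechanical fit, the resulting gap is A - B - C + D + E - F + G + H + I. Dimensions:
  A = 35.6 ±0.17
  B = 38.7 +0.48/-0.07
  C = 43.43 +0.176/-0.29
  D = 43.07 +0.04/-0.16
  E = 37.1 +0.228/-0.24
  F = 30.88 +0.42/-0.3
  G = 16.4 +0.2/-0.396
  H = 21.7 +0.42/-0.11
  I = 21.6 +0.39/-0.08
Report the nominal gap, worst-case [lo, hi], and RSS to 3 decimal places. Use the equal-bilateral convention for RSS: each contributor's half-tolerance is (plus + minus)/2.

nominal=62.460 wc=[60.228,64.568] rss=0.753

Stack each dimension's contribution:
  +A: nom +35.600 → Σnom=35.600; wc +0.170/-0.170 → slack +0.170/-0.170; half-tol=0.170, Σhalf²=0.028900
  -B: nom -38.700 → Σnom=-3.100; wc +0.070/-0.480 → slack +0.240/-0.650; half-tol=0.275, Σhalf²=0.104525
  -C: nom -43.430 → Σnom=-46.530; wc +0.290/-0.176 → slack +0.530/-0.826; half-tol=0.233, Σhalf²=0.158814
  +D: nom +43.070 → Σnom=-3.460; wc +0.040/-0.160 → slack +0.570/-0.986; half-tol=0.100, Σhalf²=0.168814
  +E: nom +37.100 → Σnom=33.640; wc +0.228/-0.240 → slack +0.798/-1.226; half-tol=0.234, Σhalf²=0.223570
  -F: nom -30.880 → Σnom=2.760; wc +0.300/-0.420 → slack +1.098/-1.646; half-tol=0.360, Σhalf²=0.353170
  +G: nom +16.400 → Σnom=19.160; wc +0.200/-0.396 → slack +1.298/-2.042; half-tol=0.298, Σhalf²=0.441974
  +H: nom +21.700 → Σnom=40.860; wc +0.420/-0.110 → slack +1.718/-2.152; half-tol=0.265, Σhalf²=0.512199
  +I: nom +21.600 → Σnom=62.460; wc +0.390/-0.080 → slack +2.108/-2.232; half-tol=0.235, Σhalf²=0.567424
Nominal = 62.460. Worst-case = [62.460 - 2.232, 62.460 + 2.108] = [60.228, 64.568]. RSS = √0.567424 = 0.753.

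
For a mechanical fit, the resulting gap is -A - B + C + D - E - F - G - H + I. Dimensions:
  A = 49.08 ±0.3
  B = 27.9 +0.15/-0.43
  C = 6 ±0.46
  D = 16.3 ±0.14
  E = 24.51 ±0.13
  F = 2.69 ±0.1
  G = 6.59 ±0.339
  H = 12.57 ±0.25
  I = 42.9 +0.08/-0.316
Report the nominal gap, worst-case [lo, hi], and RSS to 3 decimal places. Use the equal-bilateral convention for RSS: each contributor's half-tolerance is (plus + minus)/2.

nominal=-58.140 wc=[-60.325,-55.911] rss=0.805

Stack each dimension's contribution:
  -A: nom -49.080 → Σnom=-49.080; wc +0.300/-0.300 → slack +0.300/-0.300; half-tol=0.300, Σhalf²=0.090000
  -B: nom -27.900 → Σnom=-76.980; wc +0.430/-0.150 → slack +0.730/-0.450; half-tol=0.290, Σhalf²=0.174100
  +C: nom +6.000 → Σnom=-70.980; wc +0.460/-0.460 → slack +1.190/-0.910; half-tol=0.460, Σhalf²=0.385700
  +D: nom +16.300 → Σnom=-54.680; wc +0.140/-0.140 → slack +1.330/-1.050; half-tol=0.140, Σhalf²=0.405300
  -E: nom -24.510 → Σnom=-79.190; wc +0.130/-0.130 → slack +1.460/-1.180; half-tol=0.130, Σhalf²=0.422200
  -F: nom -2.690 → Σnom=-81.880; wc +0.100/-0.100 → slack +1.560/-1.280; half-tol=0.100, Σhalf²=0.432200
  -G: nom -6.590 → Σnom=-88.470; wc +0.339/-0.339 → slack +1.899/-1.619; half-tol=0.339, Σhalf²=0.547121
  -H: nom -12.570 → Σnom=-101.040; wc +0.250/-0.250 → slack +2.149/-1.869; half-tol=0.250, Σhalf²=0.609621
  +I: nom +42.900 → Σnom=-58.140; wc +0.080/-0.316 → slack +2.229/-2.185; half-tol=0.198, Σhalf²=0.648825
Nominal = -58.140. Worst-case = [-58.140 - 2.185, -58.140 + 2.229] = [-60.325, -55.911]. RSS = √0.648825 = 0.805.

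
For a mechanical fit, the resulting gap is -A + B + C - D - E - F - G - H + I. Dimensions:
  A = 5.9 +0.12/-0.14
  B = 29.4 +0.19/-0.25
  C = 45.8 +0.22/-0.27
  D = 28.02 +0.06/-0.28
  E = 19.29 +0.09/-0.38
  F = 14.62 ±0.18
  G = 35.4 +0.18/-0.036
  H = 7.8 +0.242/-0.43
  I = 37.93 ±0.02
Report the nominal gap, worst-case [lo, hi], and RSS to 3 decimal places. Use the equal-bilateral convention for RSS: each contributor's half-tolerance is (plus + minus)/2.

nominal=2.100 wc=[0.688,3.976] rss=0.606

Stack each dimension's contribution:
  -A: nom -5.900 → Σnom=-5.900; wc +0.140/-0.120 → slack +0.140/-0.120; half-tol=0.130, Σhalf²=0.016900
  +B: nom +29.400 → Σnom=23.500; wc +0.190/-0.250 → slack +0.330/-0.370; half-tol=0.220, Σhalf²=0.065300
  +C: nom +45.800 → Σnom=69.300; wc +0.220/-0.270 → slack +0.550/-0.640; half-tol=0.245, Σhalf²=0.125325
  -D: nom -28.020 → Σnom=41.280; wc +0.280/-0.060 → slack +0.830/-0.700; half-tol=0.170, Σhalf²=0.154225
  -E: nom -19.290 → Σnom=21.990; wc +0.380/-0.090 → slack +1.210/-0.790; half-tol=0.235, Σhalf²=0.209450
  -F: nom -14.620 → Σnom=7.370; wc +0.180/-0.180 → slack +1.390/-0.970; half-tol=0.180, Σhalf²=0.241850
  -G: nom -35.400 → Σnom=-28.030; wc +0.036/-0.180 → slack +1.426/-1.150; half-tol=0.108, Σhalf²=0.253514
  -H: nom -7.800 → Σnom=-35.830; wc +0.430/-0.242 → slack +1.856/-1.392; half-tol=0.336, Σhalf²=0.366410
  +I: nom +37.930 → Σnom=2.100; wc +0.020/-0.020 → slack +1.876/-1.412; half-tol=0.020, Σhalf²=0.366810
Nominal = 2.100. Worst-case = [2.100 - 1.412, 2.100 + 1.876] = [0.688, 3.976]. RSS = √0.366810 = 0.606.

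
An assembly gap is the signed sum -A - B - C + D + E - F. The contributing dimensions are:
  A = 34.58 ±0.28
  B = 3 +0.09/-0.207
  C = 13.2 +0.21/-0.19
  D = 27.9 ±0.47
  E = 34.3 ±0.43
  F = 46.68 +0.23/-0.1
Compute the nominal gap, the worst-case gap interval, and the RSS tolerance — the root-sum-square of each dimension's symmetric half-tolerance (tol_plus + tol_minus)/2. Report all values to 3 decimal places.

Stack each dimension's contribution:
  -A: nom -34.580 → Σnom=-34.580; wc +0.280/-0.280 → slack +0.280/-0.280; half-tol=0.280, Σhalf²=0.078400
  -B: nom -3.000 → Σnom=-37.580; wc +0.207/-0.090 → slack +0.487/-0.370; half-tol=0.148, Σhalf²=0.100452
  -C: nom -13.200 → Σnom=-50.780; wc +0.190/-0.210 → slack +0.677/-0.580; half-tol=0.200, Σhalf²=0.140452
  +D: nom +27.900 → Σnom=-22.880; wc +0.470/-0.470 → slack +1.147/-1.050; half-tol=0.470, Σhalf²=0.361352
  +E: nom +34.300 → Σnom=11.420; wc +0.430/-0.430 → slack +1.577/-1.480; half-tol=0.430, Σhalf²=0.546252
  -F: nom -46.680 → Σnom=-35.260; wc +0.100/-0.230 → slack +1.677/-1.710; half-tol=0.165, Σhalf²=0.573477
Nominal = -35.260. Worst-case = [-35.260 - 1.710, -35.260 + 1.677] = [-36.970, -33.583]. RSS = √0.573477 = 0.757.

nominal=-35.260 wc=[-36.970,-33.583] rss=0.757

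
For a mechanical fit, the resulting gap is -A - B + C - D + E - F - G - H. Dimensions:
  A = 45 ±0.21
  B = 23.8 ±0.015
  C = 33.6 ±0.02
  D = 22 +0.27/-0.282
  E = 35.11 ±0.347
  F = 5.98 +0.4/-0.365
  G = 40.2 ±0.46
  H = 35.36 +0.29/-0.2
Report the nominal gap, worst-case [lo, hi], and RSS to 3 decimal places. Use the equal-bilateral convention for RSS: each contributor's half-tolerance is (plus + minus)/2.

Stack each dimension's contribution:
  -A: nom -45.000 → Σnom=-45.000; wc +0.210/-0.210 → slack +0.210/-0.210; half-tol=0.210, Σhalf²=0.044100
  -B: nom -23.800 → Σnom=-68.800; wc +0.015/-0.015 → slack +0.225/-0.225; half-tol=0.015, Σhalf²=0.044325
  +C: nom +33.600 → Σnom=-35.200; wc +0.020/-0.020 → slack +0.245/-0.245; half-tol=0.020, Σhalf²=0.044725
  -D: nom -22.000 → Σnom=-57.200; wc +0.282/-0.270 → slack +0.527/-0.515; half-tol=0.276, Σhalf²=0.120901
  +E: nom +35.110 → Σnom=-22.090; wc +0.347/-0.347 → slack +0.874/-0.862; half-tol=0.347, Σhalf²=0.241310
  -F: nom -5.980 → Σnom=-28.070; wc +0.365/-0.400 → slack +1.239/-1.262; half-tol=0.383, Σhalf²=0.387616
  -G: nom -40.200 → Σnom=-68.270; wc +0.460/-0.460 → slack +1.699/-1.722; half-tol=0.460, Σhalf²=0.599216
  -H: nom -35.360 → Σnom=-103.630; wc +0.200/-0.290 → slack +1.899/-2.012; half-tol=0.245, Σhalf²=0.659241
Nominal = -103.630. Worst-case = [-103.630 - 2.012, -103.630 + 1.899] = [-105.642, -101.731]. RSS = √0.659241 = 0.812.

nominal=-103.630 wc=[-105.642,-101.731] rss=0.812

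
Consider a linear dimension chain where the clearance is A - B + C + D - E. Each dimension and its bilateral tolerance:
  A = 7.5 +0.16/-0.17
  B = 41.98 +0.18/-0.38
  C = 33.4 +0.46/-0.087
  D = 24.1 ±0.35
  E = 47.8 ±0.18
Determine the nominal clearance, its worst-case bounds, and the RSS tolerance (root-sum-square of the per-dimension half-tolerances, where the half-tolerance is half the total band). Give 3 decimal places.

Stack each dimension's contribution:
  +A: nom +7.500 → Σnom=7.500; wc +0.160/-0.170 → slack +0.160/-0.170; half-tol=0.165, Σhalf²=0.027225
  -B: nom -41.980 → Σnom=-34.480; wc +0.380/-0.180 → slack +0.540/-0.350; half-tol=0.280, Σhalf²=0.105625
  +C: nom +33.400 → Σnom=-1.080; wc +0.460/-0.087 → slack +1.000/-0.437; half-tol=0.274, Σhalf²=0.180427
  +D: nom +24.100 → Σnom=23.020; wc +0.350/-0.350 → slack +1.350/-0.787; half-tol=0.350, Σhalf²=0.302927
  -E: nom -47.800 → Σnom=-24.780; wc +0.180/-0.180 → slack +1.530/-0.967; half-tol=0.180, Σhalf²=0.335327
Nominal = -24.780. Worst-case = [-24.780 - 0.967, -24.780 + 1.530] = [-25.747, -23.250]. RSS = √0.335327 = 0.579.

nominal=-24.780 wc=[-25.747,-23.250] rss=0.579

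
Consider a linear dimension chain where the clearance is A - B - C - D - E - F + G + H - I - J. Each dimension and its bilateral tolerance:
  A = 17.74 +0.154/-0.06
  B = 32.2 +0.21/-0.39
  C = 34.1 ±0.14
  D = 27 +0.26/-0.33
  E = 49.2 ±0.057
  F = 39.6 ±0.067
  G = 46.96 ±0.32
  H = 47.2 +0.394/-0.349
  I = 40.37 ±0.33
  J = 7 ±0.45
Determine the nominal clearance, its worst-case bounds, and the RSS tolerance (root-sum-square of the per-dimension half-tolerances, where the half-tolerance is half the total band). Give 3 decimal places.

nominal=-117.570 wc=[-119.813,-114.938] rss=0.876

Stack each dimension's contribution:
  +A: nom +17.740 → Σnom=17.740; wc +0.154/-0.060 → slack +0.154/-0.060; half-tol=0.107, Σhalf²=0.011449
  -B: nom -32.200 → Σnom=-14.460; wc +0.390/-0.210 → slack +0.544/-0.270; half-tol=0.300, Σhalf²=0.101449
  -C: nom -34.100 → Σnom=-48.560; wc +0.140/-0.140 → slack +0.684/-0.410; half-tol=0.140, Σhalf²=0.121049
  -D: nom -27.000 → Σnom=-75.560; wc +0.330/-0.260 → slack +1.014/-0.670; half-tol=0.295, Σhalf²=0.208074
  -E: nom -49.200 → Σnom=-124.760; wc +0.057/-0.057 → slack +1.071/-0.727; half-tol=0.057, Σhalf²=0.211323
  -F: nom -39.600 → Σnom=-164.360; wc +0.067/-0.067 → slack +1.138/-0.794; half-tol=0.067, Σhalf²=0.215812
  +G: nom +46.960 → Σnom=-117.400; wc +0.320/-0.320 → slack +1.458/-1.114; half-tol=0.320, Σhalf²=0.318212
  +H: nom +47.200 → Σnom=-70.200; wc +0.394/-0.349 → slack +1.852/-1.463; half-tol=0.371, Σhalf²=0.456224
  -I: nom -40.370 → Σnom=-110.570; wc +0.330/-0.330 → slack +2.182/-1.793; half-tol=0.330, Σhalf²=0.565124
  -J: nom -7.000 → Σnom=-117.570; wc +0.450/-0.450 → slack +2.632/-2.243; half-tol=0.450, Σhalf²=0.767624
Nominal = -117.570. Worst-case = [-117.570 - 2.243, -117.570 + 2.632] = [-119.813, -114.938]. RSS = √0.767624 = 0.876.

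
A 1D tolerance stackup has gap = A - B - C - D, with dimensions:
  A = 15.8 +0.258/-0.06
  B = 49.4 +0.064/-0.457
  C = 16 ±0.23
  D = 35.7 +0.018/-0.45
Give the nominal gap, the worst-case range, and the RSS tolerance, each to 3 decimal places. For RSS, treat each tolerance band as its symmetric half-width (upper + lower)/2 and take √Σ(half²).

nominal=-85.300 wc=[-85.672,-83.905] rss=0.448

Stack each dimension's contribution:
  +A: nom +15.800 → Σnom=15.800; wc +0.258/-0.060 → slack +0.258/-0.060; half-tol=0.159, Σhalf²=0.025281
  -B: nom -49.400 → Σnom=-33.600; wc +0.457/-0.064 → slack +0.715/-0.124; half-tol=0.261, Σhalf²=0.093141
  -C: nom -16.000 → Σnom=-49.600; wc +0.230/-0.230 → slack +0.945/-0.354; half-tol=0.230, Σhalf²=0.146041
  -D: nom -35.700 → Σnom=-85.300; wc +0.450/-0.018 → slack +1.395/-0.372; half-tol=0.234, Σhalf²=0.200797
Nominal = -85.300. Worst-case = [-85.300 - 0.372, -85.300 + 1.395] = [-85.672, -83.905]. RSS = √0.200797 = 0.448.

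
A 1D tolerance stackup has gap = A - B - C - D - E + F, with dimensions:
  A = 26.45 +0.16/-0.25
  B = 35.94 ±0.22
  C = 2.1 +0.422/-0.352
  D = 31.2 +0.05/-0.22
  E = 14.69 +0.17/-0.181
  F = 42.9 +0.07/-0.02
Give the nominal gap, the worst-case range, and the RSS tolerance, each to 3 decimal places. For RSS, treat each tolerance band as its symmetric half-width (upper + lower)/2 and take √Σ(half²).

nominal=-14.580 wc=[-15.712,-13.377] rss=0.540

Stack each dimension's contribution:
  +A: nom +26.450 → Σnom=26.450; wc +0.160/-0.250 → slack +0.160/-0.250; half-tol=0.205, Σhalf²=0.042025
  -B: nom -35.940 → Σnom=-9.490; wc +0.220/-0.220 → slack +0.380/-0.470; half-tol=0.220, Σhalf²=0.090425
  -C: nom -2.100 → Σnom=-11.590; wc +0.352/-0.422 → slack +0.732/-0.892; half-tol=0.387, Σhalf²=0.240194
  -D: nom -31.200 → Σnom=-42.790; wc +0.220/-0.050 → slack +0.952/-0.942; half-tol=0.135, Σhalf²=0.258419
  -E: nom -14.690 → Σnom=-57.480; wc +0.181/-0.170 → slack +1.133/-1.112; half-tol=0.175, Σhalf²=0.289219
  +F: nom +42.900 → Σnom=-14.580; wc +0.070/-0.020 → slack +1.203/-1.132; half-tol=0.045, Σhalf²=0.291244
Nominal = -14.580. Worst-case = [-14.580 - 1.132, -14.580 + 1.203] = [-15.712, -13.377]. RSS = √0.291244 = 0.540.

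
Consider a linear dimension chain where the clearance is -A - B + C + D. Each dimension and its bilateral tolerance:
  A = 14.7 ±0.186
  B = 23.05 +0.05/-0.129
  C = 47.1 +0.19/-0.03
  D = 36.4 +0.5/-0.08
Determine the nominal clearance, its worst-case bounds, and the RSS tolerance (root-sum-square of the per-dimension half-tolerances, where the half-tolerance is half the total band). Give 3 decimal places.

nominal=45.750 wc=[45.404,46.755] rss=0.373

Stack each dimension's contribution:
  -A: nom -14.700 → Σnom=-14.700; wc +0.186/-0.186 → slack +0.186/-0.186; half-tol=0.186, Σhalf²=0.034596
  -B: nom -23.050 → Σnom=-37.750; wc +0.129/-0.050 → slack +0.315/-0.236; half-tol=0.089, Σhalf²=0.042606
  +C: nom +47.100 → Σnom=9.350; wc +0.190/-0.030 → slack +0.505/-0.266; half-tol=0.110, Σhalf²=0.054706
  +D: nom +36.400 → Σnom=45.750; wc +0.500/-0.080 → slack +1.005/-0.346; half-tol=0.290, Σhalf²=0.138806
Nominal = 45.750. Worst-case = [45.750 - 0.346, 45.750 + 1.005] = [45.404, 46.755]. RSS = √0.138806 = 0.373.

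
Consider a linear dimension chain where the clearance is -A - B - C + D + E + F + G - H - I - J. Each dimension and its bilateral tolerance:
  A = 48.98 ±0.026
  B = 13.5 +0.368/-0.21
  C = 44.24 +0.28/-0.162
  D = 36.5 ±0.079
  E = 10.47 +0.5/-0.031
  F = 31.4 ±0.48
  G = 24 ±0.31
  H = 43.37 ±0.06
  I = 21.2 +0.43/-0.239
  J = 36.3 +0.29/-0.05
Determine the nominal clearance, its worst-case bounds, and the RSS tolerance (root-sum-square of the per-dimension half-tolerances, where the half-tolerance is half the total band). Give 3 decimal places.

Stack each dimension's contribution:
  -A: nom -48.980 → Σnom=-48.980; wc +0.026/-0.026 → slack +0.026/-0.026; half-tol=0.026, Σhalf²=0.000676
  -B: nom -13.500 → Σnom=-62.480; wc +0.210/-0.368 → slack +0.236/-0.394; half-tol=0.289, Σhalf²=0.084197
  -C: nom -44.240 → Σnom=-106.720; wc +0.162/-0.280 → slack +0.398/-0.674; half-tol=0.221, Σhalf²=0.133038
  +D: nom +36.500 → Σnom=-70.220; wc +0.079/-0.079 → slack +0.477/-0.753; half-tol=0.079, Σhalf²=0.139279
  +E: nom +10.470 → Σnom=-59.750; wc +0.500/-0.031 → slack +0.977/-0.784; half-tol=0.266, Σhalf²=0.209769
  +F: nom +31.400 → Σnom=-28.350; wc +0.480/-0.480 → slack +1.457/-1.264; half-tol=0.480, Σhalf²=0.440169
  +G: nom +24.000 → Σnom=-4.350; wc +0.310/-0.310 → slack +1.767/-1.574; half-tol=0.310, Σhalf²=0.536269
  -H: nom -43.370 → Σnom=-47.720; wc +0.060/-0.060 → slack +1.827/-1.634; half-tol=0.060, Σhalf²=0.539869
  -I: nom -21.200 → Σnom=-68.920; wc +0.239/-0.430 → slack +2.066/-2.064; half-tol=0.335, Σhalf²=0.651759
  -J: nom -36.300 → Σnom=-105.220; wc +0.050/-0.290 → slack +2.116/-2.354; half-tol=0.170, Σhalf²=0.680659
Nominal = -105.220. Worst-case = [-105.220 - 2.354, -105.220 + 2.116] = [-107.574, -103.104]. RSS = √0.680659 = 0.825.

nominal=-105.220 wc=[-107.574,-103.104] rss=0.825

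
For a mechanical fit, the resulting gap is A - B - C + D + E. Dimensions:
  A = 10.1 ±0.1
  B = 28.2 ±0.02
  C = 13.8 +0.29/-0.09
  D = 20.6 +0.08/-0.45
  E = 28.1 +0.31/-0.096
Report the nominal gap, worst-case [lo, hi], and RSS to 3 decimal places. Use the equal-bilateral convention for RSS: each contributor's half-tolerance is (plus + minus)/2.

nominal=16.800 wc=[15.844,17.400] rss=0.397

Stack each dimension's contribution:
  +A: nom +10.100 → Σnom=10.100; wc +0.100/-0.100 → slack +0.100/-0.100; half-tol=0.100, Σhalf²=0.010000
  -B: nom -28.200 → Σnom=-18.100; wc +0.020/-0.020 → slack +0.120/-0.120; half-tol=0.020, Σhalf²=0.010400
  -C: nom -13.800 → Σnom=-31.900; wc +0.090/-0.290 → slack +0.210/-0.410; half-tol=0.190, Σhalf²=0.046500
  +D: nom +20.600 → Σnom=-11.300; wc +0.080/-0.450 → slack +0.290/-0.860; half-tol=0.265, Σhalf²=0.116725
  +E: nom +28.100 → Σnom=16.800; wc +0.310/-0.096 → slack +0.600/-0.956; half-tol=0.203, Σhalf²=0.157934
Nominal = 16.800. Worst-case = [16.800 - 0.956, 16.800 + 0.600] = [15.844, 17.400]. RSS = √0.157934 = 0.397.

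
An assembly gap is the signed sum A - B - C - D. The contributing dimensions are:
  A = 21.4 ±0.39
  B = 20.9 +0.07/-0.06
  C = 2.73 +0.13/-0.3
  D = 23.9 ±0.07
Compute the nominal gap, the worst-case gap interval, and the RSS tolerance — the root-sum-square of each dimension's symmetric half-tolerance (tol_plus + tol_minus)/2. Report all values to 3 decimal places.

Stack each dimension's contribution:
  +A: nom +21.400 → Σnom=21.400; wc +0.390/-0.390 → slack +0.390/-0.390; half-tol=0.390, Σhalf²=0.152100
  -B: nom -20.900 → Σnom=0.500; wc +0.060/-0.070 → slack +0.450/-0.460; half-tol=0.065, Σhalf²=0.156325
  -C: nom -2.730 → Σnom=-2.230; wc +0.300/-0.130 → slack +0.750/-0.590; half-tol=0.215, Σhalf²=0.202550
  -D: nom -23.900 → Σnom=-26.130; wc +0.070/-0.070 → slack +0.820/-0.660; half-tol=0.070, Σhalf²=0.207450
Nominal = -26.130. Worst-case = [-26.130 - 0.660, -26.130 + 0.820] = [-26.790, -25.310]. RSS = √0.207450 = 0.455.

nominal=-26.130 wc=[-26.790,-25.310] rss=0.455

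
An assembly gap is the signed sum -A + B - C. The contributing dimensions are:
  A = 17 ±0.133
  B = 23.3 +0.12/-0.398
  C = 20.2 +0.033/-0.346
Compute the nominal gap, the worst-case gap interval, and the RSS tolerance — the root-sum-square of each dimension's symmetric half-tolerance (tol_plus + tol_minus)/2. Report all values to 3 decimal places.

Stack each dimension's contribution:
  -A: nom -17.000 → Σnom=-17.000; wc +0.133/-0.133 → slack +0.133/-0.133; half-tol=0.133, Σhalf²=0.017689
  +B: nom +23.300 → Σnom=6.300; wc +0.120/-0.398 → slack +0.253/-0.531; half-tol=0.259, Σhalf²=0.084770
  -C: nom -20.200 → Σnom=-13.900; wc +0.346/-0.033 → slack +0.599/-0.564; half-tol=0.190, Σhalf²=0.120680
Nominal = -13.900. Worst-case = [-13.900 - 0.564, -13.900 + 0.599] = [-14.464, -13.301]. RSS = √0.120680 = 0.347.

nominal=-13.900 wc=[-14.464,-13.301] rss=0.347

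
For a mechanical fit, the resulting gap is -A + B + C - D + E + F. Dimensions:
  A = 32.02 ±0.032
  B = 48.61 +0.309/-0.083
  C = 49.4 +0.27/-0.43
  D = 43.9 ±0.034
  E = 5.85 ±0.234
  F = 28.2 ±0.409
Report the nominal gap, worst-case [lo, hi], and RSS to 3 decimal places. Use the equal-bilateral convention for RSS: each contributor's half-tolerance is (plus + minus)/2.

nominal=56.140 wc=[54.918,57.428] rss=0.621

Stack each dimension's contribution:
  -A: nom -32.020 → Σnom=-32.020; wc +0.032/-0.032 → slack +0.032/-0.032; half-tol=0.032, Σhalf²=0.001024
  +B: nom +48.610 → Σnom=16.590; wc +0.309/-0.083 → slack +0.341/-0.115; half-tol=0.196, Σhalf²=0.039440
  +C: nom +49.400 → Σnom=65.990; wc +0.270/-0.430 → slack +0.611/-0.545; half-tol=0.350, Σhalf²=0.161940
  -D: nom -43.900 → Σnom=22.090; wc +0.034/-0.034 → slack +0.645/-0.579; half-tol=0.034, Σhalf²=0.163096
  +E: nom +5.850 → Σnom=27.940; wc +0.234/-0.234 → slack +0.879/-0.813; half-tol=0.234, Σhalf²=0.217852
  +F: nom +28.200 → Σnom=56.140; wc +0.409/-0.409 → slack +1.288/-1.222; half-tol=0.409, Σhalf²=0.385133
Nominal = 56.140. Worst-case = [56.140 - 1.222, 56.140 + 1.288] = [54.918, 57.428]. RSS = √0.385133 = 0.621.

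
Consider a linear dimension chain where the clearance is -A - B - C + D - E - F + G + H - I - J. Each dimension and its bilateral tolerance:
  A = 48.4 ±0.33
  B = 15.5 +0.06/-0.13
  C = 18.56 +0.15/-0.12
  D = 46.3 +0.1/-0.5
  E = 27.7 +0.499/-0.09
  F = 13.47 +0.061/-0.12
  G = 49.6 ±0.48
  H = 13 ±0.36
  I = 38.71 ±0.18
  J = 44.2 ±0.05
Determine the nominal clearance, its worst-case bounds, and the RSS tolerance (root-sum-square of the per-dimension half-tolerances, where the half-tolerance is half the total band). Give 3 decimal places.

nominal=-97.640 wc=[-100.310,-95.680] rss=0.846

Stack each dimension's contribution:
  -A: nom -48.400 → Σnom=-48.400; wc +0.330/-0.330 → slack +0.330/-0.330; half-tol=0.330, Σhalf²=0.108900
  -B: nom -15.500 → Σnom=-63.900; wc +0.130/-0.060 → slack +0.460/-0.390; half-tol=0.095, Σhalf²=0.117925
  -C: nom -18.560 → Σnom=-82.460; wc +0.120/-0.150 → slack +0.580/-0.540; half-tol=0.135, Σhalf²=0.136150
  +D: nom +46.300 → Σnom=-36.160; wc +0.100/-0.500 → slack +0.680/-1.040; half-tol=0.300, Σhalf²=0.226150
  -E: nom -27.700 → Σnom=-63.860; wc +0.090/-0.499 → slack +0.770/-1.539; half-tol=0.294, Σhalf²=0.312880
  -F: nom -13.470 → Σnom=-77.330; wc +0.120/-0.061 → slack +0.890/-1.600; half-tol=0.090, Σhalf²=0.321071
  +G: nom +49.600 → Σnom=-27.730; wc +0.480/-0.480 → slack +1.370/-2.080; half-tol=0.480, Σhalf²=0.551470
  +H: nom +13.000 → Σnom=-14.730; wc +0.360/-0.360 → slack +1.730/-2.440; half-tol=0.360, Σhalf²=0.681070
  -I: nom -38.710 → Σnom=-53.440; wc +0.180/-0.180 → slack +1.910/-2.620; half-tol=0.180, Σhalf²=0.713470
  -J: nom -44.200 → Σnom=-97.640; wc +0.050/-0.050 → slack +1.960/-2.670; half-tol=0.050, Σhalf²=0.715970
Nominal = -97.640. Worst-case = [-97.640 - 2.670, -97.640 + 1.960] = [-100.310, -95.680]. RSS = √0.715970 = 0.846.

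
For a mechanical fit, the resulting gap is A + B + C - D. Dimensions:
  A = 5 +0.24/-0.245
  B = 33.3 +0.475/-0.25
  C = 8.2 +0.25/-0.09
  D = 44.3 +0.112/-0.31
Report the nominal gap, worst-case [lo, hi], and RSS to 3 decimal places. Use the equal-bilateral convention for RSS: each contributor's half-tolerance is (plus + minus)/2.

nominal=2.200 wc=[1.503,3.475] rss=0.513

Stack each dimension's contribution:
  +A: nom +5.000 → Σnom=5.000; wc +0.240/-0.245 → slack +0.240/-0.245; half-tol=0.242, Σhalf²=0.058806
  +B: nom +33.300 → Σnom=38.300; wc +0.475/-0.250 → slack +0.715/-0.495; half-tol=0.362, Σhalf²=0.190213
  +C: nom +8.200 → Σnom=46.500; wc +0.250/-0.090 → slack +0.965/-0.585; half-tol=0.170, Σhalf²=0.219112
  -D: nom -44.300 → Σnom=2.200; wc +0.310/-0.112 → slack +1.275/-0.697; half-tol=0.211, Σhalf²=0.263633
Nominal = 2.200. Worst-case = [2.200 - 0.697, 2.200 + 1.275] = [1.503, 3.475]. RSS = √0.263633 = 0.513.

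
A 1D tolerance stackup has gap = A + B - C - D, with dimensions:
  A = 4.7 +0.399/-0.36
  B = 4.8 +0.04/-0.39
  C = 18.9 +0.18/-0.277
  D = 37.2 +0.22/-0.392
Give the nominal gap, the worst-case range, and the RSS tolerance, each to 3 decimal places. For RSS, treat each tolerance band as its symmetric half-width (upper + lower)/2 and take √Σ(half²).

Stack each dimension's contribution:
  +A: nom +4.700 → Σnom=4.700; wc +0.399/-0.360 → slack +0.399/-0.360; half-tol=0.380, Σhalf²=0.144020
  +B: nom +4.800 → Σnom=9.500; wc +0.040/-0.390 → slack +0.439/-0.750; half-tol=0.215, Σhalf²=0.190245
  -C: nom -18.900 → Σnom=-9.400; wc +0.277/-0.180 → slack +0.716/-0.930; half-tol=0.229, Σhalf²=0.242457
  -D: nom -37.200 → Σnom=-46.600; wc +0.392/-0.220 → slack +1.108/-1.150; half-tol=0.306, Σhalf²=0.336093
Nominal = -46.600. Worst-case = [-46.600 - 1.150, -46.600 + 1.108] = [-47.750, -45.492]. RSS = √0.336093 = 0.580.

nominal=-46.600 wc=[-47.750,-45.492] rss=0.580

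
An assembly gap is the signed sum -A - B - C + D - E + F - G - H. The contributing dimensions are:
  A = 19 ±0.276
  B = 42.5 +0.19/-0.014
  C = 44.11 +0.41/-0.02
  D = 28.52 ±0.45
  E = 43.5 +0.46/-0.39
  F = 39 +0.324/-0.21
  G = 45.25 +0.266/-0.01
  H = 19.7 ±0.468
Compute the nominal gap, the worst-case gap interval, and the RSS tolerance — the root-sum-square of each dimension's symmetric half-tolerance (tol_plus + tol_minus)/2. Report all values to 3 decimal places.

nominal=-146.540 wc=[-149.270,-144.588] rss=0.908

Stack each dimension's contribution:
  -A: nom -19.000 → Σnom=-19.000; wc +0.276/-0.276 → slack +0.276/-0.276; half-tol=0.276, Σhalf²=0.076176
  -B: nom -42.500 → Σnom=-61.500; wc +0.014/-0.190 → slack +0.290/-0.466; half-tol=0.102, Σhalf²=0.086580
  -C: nom -44.110 → Σnom=-105.610; wc +0.020/-0.410 → slack +0.310/-0.876; half-tol=0.215, Σhalf²=0.132805
  +D: nom +28.520 → Σnom=-77.090; wc +0.450/-0.450 → slack +0.760/-1.326; half-tol=0.450, Σhalf²=0.335305
  -E: nom -43.500 → Σnom=-120.590; wc +0.390/-0.460 → slack +1.150/-1.786; half-tol=0.425, Σhalf²=0.515930
  +F: nom +39.000 → Σnom=-81.590; wc +0.324/-0.210 → slack +1.474/-1.996; half-tol=0.267, Σhalf²=0.587219
  -G: nom -45.250 → Σnom=-126.840; wc +0.010/-0.266 → slack +1.484/-2.262; half-tol=0.138, Σhalf²=0.606263
  -H: nom -19.700 → Σnom=-146.540; wc +0.468/-0.468 → slack +1.952/-2.730; half-tol=0.468, Σhalf²=0.825287
Nominal = -146.540. Worst-case = [-146.540 - 2.730, -146.540 + 1.952] = [-149.270, -144.588]. RSS = √0.825287 = 0.908.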